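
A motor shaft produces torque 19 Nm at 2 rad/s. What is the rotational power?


Given: tau = 19 Nm, omega = 2 rad/s
Using P = tau * omega
P = 19 * 2
P = 38 W

38 W


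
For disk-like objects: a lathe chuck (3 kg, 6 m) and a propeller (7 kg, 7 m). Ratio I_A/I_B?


Given: M1=3 kg, R1=6 m, M2=7 kg, R2=7 m
For a disk: I = (1/2)*M*R^2, so I_A/I_B = (M1*R1^2)/(M2*R2^2)
M1*R1^2 = 3*36 = 108
M2*R2^2 = 7*49 = 343
I_A/I_B = 108/343 = 108/343

108/343


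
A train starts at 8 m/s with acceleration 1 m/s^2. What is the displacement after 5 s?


Given: v0 = 8 m/s, a = 1 m/s^2, t = 5 s
Using s = v0*t + (1/2)*a*t^2
s = 8*5 + (1/2)*1*5^2
s = 40 + (1/2)*25
s = 40 + 25/2
s = 105/2

105/2 m


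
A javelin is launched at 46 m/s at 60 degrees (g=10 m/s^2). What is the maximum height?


Given: v0 = 46 m/s, theta = 60 deg, g = 10 m/s^2
sin^2(60) = 3/4
Using H = v0^2 * sin^2(theta) / (2*g)
H = 46^2 * 3/4 / (2*10)
H = 2116 * 3/4 / 20
H = 1587 / 20
H = 1587/20 m

1587/20 m


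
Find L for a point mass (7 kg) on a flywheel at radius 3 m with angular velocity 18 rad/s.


Given: m = 7 kg, r = 3 m, omega = 18 rad/s
For a point mass: I = m*r^2
I = 7*3^2 = 7*9 = 63
L = I*omega = 63*18
L = 1134 kg*m^2/s

1134 kg*m^2/s


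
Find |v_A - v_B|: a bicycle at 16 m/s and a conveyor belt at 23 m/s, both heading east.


Given: v_A = 16 m/s east, v_B = 23 m/s east
Both move in the same direction; relative speed = |v_A - v_B|
|16 - 23| = |-7|
= 7 m/s

7 m/s


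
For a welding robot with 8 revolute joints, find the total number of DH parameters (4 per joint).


Given: 8 joints, 4 DH parameters per joint (d, theta, a, alpha)
Total DH parameters = number_of_joints * 4
Total = 8 * 4
Total = 32

32


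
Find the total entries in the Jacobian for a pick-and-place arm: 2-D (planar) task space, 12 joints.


Given: task space dimension = 2, joints = 12
Jacobian is a 2 x 12 matrix
Total entries = rows * columns
Total = 2 * 12
Total = 24

24


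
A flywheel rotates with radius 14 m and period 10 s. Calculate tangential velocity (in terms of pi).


Given: radius r = 14 m, period T = 10 s
Using v = 2*pi*r / T
v = 2*pi*14 / 10
v = 28*pi / 10
v = 14/5*pi m/s

14/5*pi m/s


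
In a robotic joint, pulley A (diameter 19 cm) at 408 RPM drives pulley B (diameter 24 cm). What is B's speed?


Given: D1 = 19 cm, w1 = 408 RPM, D2 = 24 cm
Using D1*w1 = D2*w2
w2 = D1*w1 / D2
w2 = 19*408 / 24
w2 = 7752 / 24
w2 = 323 RPM

323 RPM


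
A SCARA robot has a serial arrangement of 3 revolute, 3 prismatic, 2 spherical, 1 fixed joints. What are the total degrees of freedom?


Given: serial robot with 3 revolute, 3 prismatic, 2 spherical, 1 fixed joints
DOF contribution per joint type: revolute=1, prismatic=1, spherical=3, fixed=0
DOF = 3*1 + 3*1 + 2*3 + 1*0
DOF = 12

12


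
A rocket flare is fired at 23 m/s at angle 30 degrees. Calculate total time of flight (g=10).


Given: v0 = 23 m/s, theta = 30 deg, g = 10 m/s^2
sin(30) = 1/2
Using T = 2*v0*sin(theta) / g
T = 2*23*1/2 / 10
T = 23 / 10
T = 23/10 s

23/10 s


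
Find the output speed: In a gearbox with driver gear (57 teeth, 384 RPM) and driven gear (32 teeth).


Given: N1 = 57 teeth, w1 = 384 RPM, N2 = 32 teeth
Using N1*w1 = N2*w2
w2 = N1*w1 / N2
w2 = 57*384 / 32
w2 = 21888 / 32
w2 = 684 RPM

684 RPM


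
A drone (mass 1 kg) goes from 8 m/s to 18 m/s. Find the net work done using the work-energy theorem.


Given: m = 1 kg, v0 = 8 m/s, v = 18 m/s
Using W = (1/2)*m*(v^2 - v0^2)
v^2 = 18^2 = 324
v0^2 = 8^2 = 64
v^2 - v0^2 = 324 - 64 = 260
W = (1/2)*1*260 = 130 J

130 J


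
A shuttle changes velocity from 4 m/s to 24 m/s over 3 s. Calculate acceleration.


Given: initial velocity v0 = 4 m/s, final velocity v = 24 m/s, time t = 3 s
Using a = (v - v0) / t
a = (24 - 4) / 3
a = 20 / 3
a = 20/3 m/s^2

20/3 m/s^2


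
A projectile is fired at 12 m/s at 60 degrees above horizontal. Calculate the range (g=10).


Given: v0 = 12 m/s, theta = 60 deg, g = 10 m/s^2
sin(2*60) = sin(120) = sqrt(3)/2
Using R = v0^2 * sin(2*theta) / g
R = 12^2 * (sqrt(3)/2) / 10
R = 144 * sqrt(3) / 20
R = 36/5*sqrt(3) m

36/5*sqrt(3) m


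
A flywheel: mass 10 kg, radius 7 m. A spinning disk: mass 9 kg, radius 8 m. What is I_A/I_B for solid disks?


Given: M1=10 kg, R1=7 m, M2=9 kg, R2=8 m
For a disk: I = (1/2)*M*R^2, so I_A/I_B = (M1*R1^2)/(M2*R2^2)
M1*R1^2 = 10*49 = 490
M2*R2^2 = 9*64 = 576
I_A/I_B = 490/576 = 245/288

245/288


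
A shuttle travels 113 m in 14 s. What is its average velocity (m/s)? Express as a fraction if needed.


Given: distance d = 113 m, time t = 14 s
Using v = d / t
v = 113 / 14
v = 113/14 m/s

113/14 m/s


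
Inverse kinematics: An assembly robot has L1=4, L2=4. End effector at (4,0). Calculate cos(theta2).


Given: L1 = 4, L2 = 4, target (x, y) = (4, 0)
Using cos(theta2) = (x^2 + y^2 - L1^2 - L2^2) / (2*L1*L2)
x^2 + y^2 = 4^2 + 0 = 16
L1^2 + L2^2 = 16 + 16 = 32
Numerator = 16 - 32 = -16
Denominator = 2*4*4 = 32
cos(theta2) = -16/32 = -1/2

-1/2


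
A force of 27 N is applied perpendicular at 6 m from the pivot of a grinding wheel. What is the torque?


Given: F = 27 N, r = 6 m, angle = 90 deg (perpendicular)
Using tau = F * r * sin(90)
sin(90) = 1
tau = 27 * 6 * 1
tau = 162 Nm

162 Nm


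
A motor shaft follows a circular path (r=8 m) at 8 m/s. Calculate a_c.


Given: v = 8 m/s, r = 8 m
Using a_c = v^2 / r
a_c = 8^2 / 8
a_c = 64 / 8
a_c = 8 m/s^2

8 m/s^2


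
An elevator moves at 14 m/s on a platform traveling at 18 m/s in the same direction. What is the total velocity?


Given: object velocity = 14 m/s, platform velocity = 18 m/s (same direction)
Using classical velocity addition: v_total = v_object + v_platform
v_total = 14 + 18
v_total = 32 m/s

32 m/s


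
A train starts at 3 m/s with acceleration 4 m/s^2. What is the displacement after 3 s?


Given: v0 = 3 m/s, a = 4 m/s^2, t = 3 s
Using s = v0*t + (1/2)*a*t^2
s = 3*3 + (1/2)*4*3^2
s = 9 + (1/2)*36
s = 9 + 18
s = 27

27 m


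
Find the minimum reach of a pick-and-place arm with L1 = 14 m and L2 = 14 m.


Given: L1 = 14 m, L2 = 14 m
For a 2-link planar arm, min reach = |L1 - L2| (second link folded back)
Min reach = |14 - 14|
Min reach = 0 m

0 m


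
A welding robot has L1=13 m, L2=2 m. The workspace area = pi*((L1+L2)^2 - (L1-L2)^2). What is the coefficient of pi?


Given: L1 = 13, L2 = 2
(L1+L2)^2 = (15)^2 = 225
(L1-L2)^2 = (11)^2 = 121
Difference = 225 - 121 = 104
This equals 4*L1*L2 = 4*13*2 = 104
Workspace area = 104*pi

104


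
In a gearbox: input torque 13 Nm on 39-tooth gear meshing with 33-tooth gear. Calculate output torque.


Given: N1 = 39, N2 = 33, T1 = 13 Nm
Using T2/T1 = N2/N1
T2 = T1 * N2 / N1
T2 = 13 * 33 / 39
T2 = 429 / 39
T2 = 11 Nm

11 Nm


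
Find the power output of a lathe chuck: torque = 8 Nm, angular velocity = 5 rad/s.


Given: tau = 8 Nm, omega = 5 rad/s
Using P = tau * omega
P = 8 * 5
P = 40 W

40 W


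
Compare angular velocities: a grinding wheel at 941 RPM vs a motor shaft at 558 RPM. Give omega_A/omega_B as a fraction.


Given: RPM_A = 941, RPM_B = 558
omega = 2*pi*RPM/60, so omega_A/omega_B = RPM_A / RPM_B
omega_A/omega_B = 941 / 558
omega_A/omega_B = 941/558

941/558


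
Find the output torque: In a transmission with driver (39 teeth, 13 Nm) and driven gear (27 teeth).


Given: N1 = 39, N2 = 27, T1 = 13 Nm
Using T2/T1 = N2/N1
T2 = T1 * N2 / N1
T2 = 13 * 27 / 39
T2 = 351 / 39
T2 = 9 Nm

9 Nm


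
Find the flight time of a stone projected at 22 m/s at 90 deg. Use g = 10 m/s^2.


Given: v0 = 22 m/s, theta = 90 deg, g = 10 m/s^2
sin(90) = 1
Using T = 2*v0*sin(theta) / g
T = 2*22*1 / 10
T = 44 / 10
T = 22/5 s

22/5 s


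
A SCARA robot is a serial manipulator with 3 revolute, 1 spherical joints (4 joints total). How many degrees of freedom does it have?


Given: serial robot with 3 revolute, 1 spherical joints
DOF contribution per joint type: revolute=1, prismatic=1, spherical=3, fixed=0
DOF = 3*1 + 1*3
DOF = 6

6


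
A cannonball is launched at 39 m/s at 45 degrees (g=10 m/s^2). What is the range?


Given: v0 = 39 m/s, theta = 45 deg, g = 10 m/s^2
sin(2*45) = sin(90) = 1
Using R = v0^2 * sin(2*theta) / g
R = 39^2 * 1 / 10
R = 1521 / 10
R = 1521/10 m

1521/10 m


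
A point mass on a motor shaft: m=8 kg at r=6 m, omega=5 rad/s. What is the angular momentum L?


Given: m = 8 kg, r = 6 m, omega = 5 rad/s
For a point mass: I = m*r^2
I = 8*6^2 = 8*36 = 288
L = I*omega = 288*5
L = 1440 kg*m^2/s

1440 kg*m^2/s


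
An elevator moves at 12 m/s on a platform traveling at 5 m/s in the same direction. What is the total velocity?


Given: object velocity = 12 m/s, platform velocity = 5 m/s (same direction)
Using classical velocity addition: v_total = v_object + v_platform
v_total = 12 + 5
v_total = 17 m/s

17 m/s


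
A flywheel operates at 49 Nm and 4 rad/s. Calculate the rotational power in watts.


Given: tau = 49 Nm, omega = 4 rad/s
Using P = tau * omega
P = 49 * 4
P = 196 W

196 W


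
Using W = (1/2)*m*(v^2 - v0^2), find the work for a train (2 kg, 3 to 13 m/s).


Given: m = 2 kg, v0 = 3 m/s, v = 13 m/s
Using W = (1/2)*m*(v^2 - v0^2)
v^2 = 13^2 = 169
v0^2 = 3^2 = 9
v^2 - v0^2 = 169 - 9 = 160
W = (1/2)*2*160 = 160 J

160 J


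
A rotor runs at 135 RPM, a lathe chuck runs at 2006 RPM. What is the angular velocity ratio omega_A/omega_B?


Given: RPM_A = 135, RPM_B = 2006
omega = 2*pi*RPM/60, so omega_A/omega_B = RPM_A / RPM_B
omega_A/omega_B = 135 / 2006
omega_A/omega_B = 135/2006

135/2006


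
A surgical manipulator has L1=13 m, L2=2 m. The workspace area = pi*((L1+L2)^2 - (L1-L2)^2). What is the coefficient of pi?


Given: L1 = 13, L2 = 2
(L1+L2)^2 = (15)^2 = 225
(L1-L2)^2 = (11)^2 = 121
Difference = 225 - 121 = 104
This equals 4*L1*L2 = 4*13*2 = 104
Workspace area = 104*pi

104


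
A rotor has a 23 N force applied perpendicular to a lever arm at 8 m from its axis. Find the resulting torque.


Given: F = 23 N, r = 8 m, angle = 90 deg (perpendicular)
Using tau = F * r * sin(90)
sin(90) = 1
tau = 23 * 8 * 1
tau = 184 Nm

184 Nm


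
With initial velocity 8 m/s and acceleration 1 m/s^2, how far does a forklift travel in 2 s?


Given: v0 = 8 m/s, a = 1 m/s^2, t = 2 s
Using s = v0*t + (1/2)*a*t^2
s = 8*2 + (1/2)*1*2^2
s = 16 + (1/2)*4
s = 16 + 2
s = 18

18 m


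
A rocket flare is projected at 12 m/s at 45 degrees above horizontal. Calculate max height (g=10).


Given: v0 = 12 m/s, theta = 45 deg, g = 10 m/s^2
sin^2(45) = 1/2
Using H = v0^2 * sin^2(theta) / (2*g)
H = 12^2 * 1/2 / (2*10)
H = 144 * 1/2 / 20
H = 72 / 20
H = 18/5 m

18/5 m


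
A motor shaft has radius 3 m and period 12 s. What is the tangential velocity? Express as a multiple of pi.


Given: radius r = 3 m, period T = 12 s
Using v = 2*pi*r / T
v = 2*pi*3 / 12
v = 6*pi / 12
v = 1/2*pi m/s

1/2*pi m/s


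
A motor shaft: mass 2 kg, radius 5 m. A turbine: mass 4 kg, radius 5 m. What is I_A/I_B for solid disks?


Given: M1=2 kg, R1=5 m, M2=4 kg, R2=5 m
For a disk: I = (1/2)*M*R^2, so I_A/I_B = (M1*R1^2)/(M2*R2^2)
M1*R1^2 = 2*25 = 50
M2*R2^2 = 4*25 = 100
I_A/I_B = 50/100 = 1/2

1/2


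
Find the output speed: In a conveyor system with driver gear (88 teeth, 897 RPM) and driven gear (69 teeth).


Given: N1 = 88 teeth, w1 = 897 RPM, N2 = 69 teeth
Using N1*w1 = N2*w2
w2 = N1*w1 / N2
w2 = 88*897 / 69
w2 = 78936 / 69
w2 = 1144 RPM

1144 RPM


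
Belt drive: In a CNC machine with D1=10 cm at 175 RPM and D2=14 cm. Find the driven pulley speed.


Given: D1 = 10 cm, w1 = 175 RPM, D2 = 14 cm
Using D1*w1 = D2*w2
w2 = D1*w1 / D2
w2 = 10*175 / 14
w2 = 1750 / 14
w2 = 125 RPM

125 RPM


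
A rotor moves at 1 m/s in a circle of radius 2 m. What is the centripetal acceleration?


Given: v = 1 m/s, r = 2 m
Using a_c = v^2 / r
a_c = 1^2 / 2
a_c = 1 / 2
a_c = 1/2 m/s^2

1/2 m/s^2


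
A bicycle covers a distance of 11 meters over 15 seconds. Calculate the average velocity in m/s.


Given: distance d = 11 m, time t = 15 s
Using v = d / t
v = 11 / 15
v = 11/15 m/s

11/15 m/s


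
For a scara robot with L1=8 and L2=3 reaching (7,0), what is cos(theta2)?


Given: L1 = 8, L2 = 3, target (x, y) = (7, 0)
Using cos(theta2) = (x^2 + y^2 - L1^2 - L2^2) / (2*L1*L2)
x^2 + y^2 = 7^2 + 0 = 49
L1^2 + L2^2 = 64 + 9 = 73
Numerator = 49 - 73 = -24
Denominator = 2*8*3 = 48
cos(theta2) = -24/48 = -1/2

-1/2


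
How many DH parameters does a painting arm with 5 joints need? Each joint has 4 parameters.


Given: 5 joints, 4 DH parameters per joint (d, theta, a, alpha)
Total DH parameters = number_of_joints * 4
Total = 5 * 4
Total = 20

20


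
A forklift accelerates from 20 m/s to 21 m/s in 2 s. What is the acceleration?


Given: initial velocity v0 = 20 m/s, final velocity v = 21 m/s, time t = 2 s
Using a = (v - v0) / t
a = (21 - 20) / 2
a = 1 / 2
a = 1/2 m/s^2

1/2 m/s^2


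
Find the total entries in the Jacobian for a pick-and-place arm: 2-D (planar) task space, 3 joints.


Given: task space dimension = 2, joints = 3
Jacobian is a 2 x 3 matrix
Total entries = rows * columns
Total = 2 * 3
Total = 6

6


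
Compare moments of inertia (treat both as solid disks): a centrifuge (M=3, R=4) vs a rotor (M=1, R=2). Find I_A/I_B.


Given: M1=3 kg, R1=4 m, M2=1 kg, R2=2 m
For a disk: I = (1/2)*M*R^2, so I_A/I_B = (M1*R1^2)/(M2*R2^2)
M1*R1^2 = 3*16 = 48
M2*R2^2 = 1*4 = 4
I_A/I_B = 48/4 = 12

12


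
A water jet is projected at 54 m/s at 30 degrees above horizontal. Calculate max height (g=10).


Given: v0 = 54 m/s, theta = 30 deg, g = 10 m/s^2
sin^2(30) = 1/4
Using H = v0^2 * sin^2(theta) / (2*g)
H = 54^2 * 1/4 / (2*10)
H = 2916 * 1/4 / 20
H = 729 / 20
H = 729/20 m

729/20 m


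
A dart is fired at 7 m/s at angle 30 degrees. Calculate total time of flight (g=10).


Given: v0 = 7 m/s, theta = 30 deg, g = 10 m/s^2
sin(30) = 1/2
Using T = 2*v0*sin(theta) / g
T = 2*7*1/2 / 10
T = 7 / 10
T = 7/10 s

7/10 s


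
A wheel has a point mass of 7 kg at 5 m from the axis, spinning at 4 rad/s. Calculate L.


Given: m = 7 kg, r = 5 m, omega = 4 rad/s
For a point mass: I = m*r^2
I = 7*5^2 = 7*25 = 175
L = I*omega = 175*4
L = 700 kg*m^2/s

700 kg*m^2/s


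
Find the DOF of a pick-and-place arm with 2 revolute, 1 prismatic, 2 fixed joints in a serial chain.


Given: serial robot with 2 revolute, 1 prismatic, 2 fixed joints
DOF contribution per joint type: revolute=1, prismatic=1, spherical=3, fixed=0
DOF = 2*1 + 1*1 + 2*0
DOF = 3

3


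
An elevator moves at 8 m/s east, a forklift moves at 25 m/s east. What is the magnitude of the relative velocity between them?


Given: v_A = 8 m/s east, v_B = 25 m/s east
Both move in the same direction; relative speed = |v_A - v_B|
|8 - 25| = |-17|
= 17 m/s

17 m/s


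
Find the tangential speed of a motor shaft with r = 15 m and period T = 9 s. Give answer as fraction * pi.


Given: radius r = 15 m, period T = 9 s
Using v = 2*pi*r / T
v = 2*pi*15 / 9
v = 30*pi / 9
v = 10/3*pi m/s

10/3*pi m/s


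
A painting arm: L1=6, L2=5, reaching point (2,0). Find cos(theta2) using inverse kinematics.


Given: L1 = 6, L2 = 5, target (x, y) = (2, 0)
Using cos(theta2) = (x^2 + y^2 - L1^2 - L2^2) / (2*L1*L2)
x^2 + y^2 = 2^2 + 0 = 4
L1^2 + L2^2 = 36 + 25 = 61
Numerator = 4 - 61 = -57
Denominator = 2*6*5 = 60
cos(theta2) = -57/60 = -19/20

-19/20


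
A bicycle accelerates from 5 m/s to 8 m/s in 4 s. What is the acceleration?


Given: initial velocity v0 = 5 m/s, final velocity v = 8 m/s, time t = 4 s
Using a = (v - v0) / t
a = (8 - 5) / 4
a = 3 / 4
a = 3/4 m/s^2

3/4 m/s^2


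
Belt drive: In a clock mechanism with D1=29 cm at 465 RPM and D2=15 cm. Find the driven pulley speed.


Given: D1 = 29 cm, w1 = 465 RPM, D2 = 15 cm
Using D1*w1 = D2*w2
w2 = D1*w1 / D2
w2 = 29*465 / 15
w2 = 13485 / 15
w2 = 899 RPM

899 RPM


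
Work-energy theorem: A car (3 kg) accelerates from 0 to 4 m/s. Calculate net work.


Given: m = 3 kg, v0 = 0 m/s, v = 4 m/s
Using W = (1/2)*m*(v^2 - v0^2)
v^2 = 4^2 = 16
v0^2 = 0^2 = 0
v^2 - v0^2 = 16 - 0 = 16
W = (1/2)*3*16 = 24 J

24 J


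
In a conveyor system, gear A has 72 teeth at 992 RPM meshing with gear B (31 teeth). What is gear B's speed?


Given: N1 = 72 teeth, w1 = 992 RPM, N2 = 31 teeth
Using N1*w1 = N2*w2
w2 = N1*w1 / N2
w2 = 72*992 / 31
w2 = 71424 / 31
w2 = 2304 RPM

2304 RPM


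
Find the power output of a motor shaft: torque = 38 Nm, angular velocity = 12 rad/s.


Given: tau = 38 Nm, omega = 12 rad/s
Using P = tau * omega
P = 38 * 12
P = 456 W

456 W


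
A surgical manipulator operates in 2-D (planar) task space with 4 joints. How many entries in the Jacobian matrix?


Given: task space dimension = 2, joints = 4
Jacobian is a 2 x 4 matrix
Total entries = rows * columns
Total = 2 * 4
Total = 8

8


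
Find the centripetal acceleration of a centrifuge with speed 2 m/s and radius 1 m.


Given: v = 2 m/s, r = 1 m
Using a_c = v^2 / r
a_c = 2^2 / 1
a_c = 4 / 1
a_c = 4 m/s^2

4 m/s^2


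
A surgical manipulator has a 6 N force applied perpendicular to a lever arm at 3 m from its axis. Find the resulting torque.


Given: F = 6 N, r = 3 m, angle = 90 deg (perpendicular)
Using tau = F * r * sin(90)
sin(90) = 1
tau = 6 * 3 * 1
tau = 18 Nm

18 Nm


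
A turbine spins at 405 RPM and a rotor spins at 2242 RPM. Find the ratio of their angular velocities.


Given: RPM_A = 405, RPM_B = 2242
omega = 2*pi*RPM/60, so omega_A/omega_B = RPM_A / RPM_B
omega_A/omega_B = 405 / 2242
omega_A/omega_B = 405/2242

405/2242


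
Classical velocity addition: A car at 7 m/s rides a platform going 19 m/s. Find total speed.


Given: object velocity = 7 m/s, platform velocity = 19 m/s (same direction)
Using classical velocity addition: v_total = v_object + v_platform
v_total = 7 + 19
v_total = 26 m/s

26 m/s


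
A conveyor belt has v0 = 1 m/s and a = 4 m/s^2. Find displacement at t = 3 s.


Given: v0 = 1 m/s, a = 4 m/s^2, t = 3 s
Using s = v0*t + (1/2)*a*t^2
s = 1*3 + (1/2)*4*3^2
s = 3 + (1/2)*36
s = 3 + 18
s = 21

21 m


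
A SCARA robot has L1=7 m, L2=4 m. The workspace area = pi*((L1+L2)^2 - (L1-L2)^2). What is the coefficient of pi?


Given: L1 = 7, L2 = 4
(L1+L2)^2 = (11)^2 = 121
(L1-L2)^2 = (3)^2 = 9
Difference = 121 - 9 = 112
This equals 4*L1*L2 = 4*7*4 = 112
Workspace area = 112*pi

112


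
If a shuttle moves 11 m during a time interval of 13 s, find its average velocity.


Given: distance d = 11 m, time t = 13 s
Using v = d / t
v = 11 / 13
v = 11/13 m/s

11/13 m/s


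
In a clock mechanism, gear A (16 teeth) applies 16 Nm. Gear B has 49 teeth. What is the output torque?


Given: N1 = 16, N2 = 49, T1 = 16 Nm
Using T2/T1 = N2/N1
T2 = T1 * N2 / N1
T2 = 16 * 49 / 16
T2 = 784 / 16
T2 = 49 Nm

49 Nm


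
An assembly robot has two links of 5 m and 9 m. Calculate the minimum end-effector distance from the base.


Given: L1 = 5 m, L2 = 9 m
For a 2-link planar arm, min reach = |L1 - L2| (second link folded back)
Min reach = |5 - 9|
Min reach = 4 m

4 m


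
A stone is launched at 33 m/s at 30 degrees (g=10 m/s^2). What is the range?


Given: v0 = 33 m/s, theta = 30 deg, g = 10 m/s^2
sin(2*30) = sin(60) = sqrt(3)/2
Using R = v0^2 * sin(2*theta) / g
R = 33^2 * (sqrt(3)/2) / 10
R = 1089 * sqrt(3) / 20
R = 1089/20*sqrt(3) m

1089/20*sqrt(3) m


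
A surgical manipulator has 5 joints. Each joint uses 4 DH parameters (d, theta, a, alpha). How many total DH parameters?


Given: 5 joints, 4 DH parameters per joint (d, theta, a, alpha)
Total DH parameters = number_of_joints * 4
Total = 5 * 4
Total = 20

20


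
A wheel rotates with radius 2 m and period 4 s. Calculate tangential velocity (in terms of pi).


Given: radius r = 2 m, period T = 4 s
Using v = 2*pi*r / T
v = 2*pi*2 / 4
v = 4*pi / 4
v = 1*pi m/s

1*pi m/s


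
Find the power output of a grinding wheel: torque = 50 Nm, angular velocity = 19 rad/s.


Given: tau = 50 Nm, omega = 19 rad/s
Using P = tau * omega
P = 50 * 19
P = 950 W

950 W


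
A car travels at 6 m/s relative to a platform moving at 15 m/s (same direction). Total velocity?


Given: object velocity = 6 m/s, platform velocity = 15 m/s (same direction)
Using classical velocity addition: v_total = v_object + v_platform
v_total = 6 + 15
v_total = 21 m/s

21 m/s


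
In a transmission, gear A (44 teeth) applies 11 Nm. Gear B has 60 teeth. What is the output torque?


Given: N1 = 44, N2 = 60, T1 = 11 Nm
Using T2/T1 = N2/N1
T2 = T1 * N2 / N1
T2 = 11 * 60 / 44
T2 = 660 / 44
T2 = 15 Nm

15 Nm


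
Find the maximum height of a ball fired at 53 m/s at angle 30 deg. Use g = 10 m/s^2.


Given: v0 = 53 m/s, theta = 30 deg, g = 10 m/s^2
sin^2(30) = 1/4
Using H = v0^2 * sin^2(theta) / (2*g)
H = 53^2 * 1/4 / (2*10)
H = 2809 * 1/4 / 20
H = 2809/4 / 20
H = 2809/80 m

2809/80 m


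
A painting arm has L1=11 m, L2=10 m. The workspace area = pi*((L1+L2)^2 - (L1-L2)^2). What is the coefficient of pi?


Given: L1 = 11, L2 = 10
(L1+L2)^2 = (21)^2 = 441
(L1-L2)^2 = (1)^2 = 1
Difference = 441 - 1 = 440
This equals 4*L1*L2 = 4*11*10 = 440
Workspace area = 440*pi

440


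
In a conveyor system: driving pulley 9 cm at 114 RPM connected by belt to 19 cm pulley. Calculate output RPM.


Given: D1 = 9 cm, w1 = 114 RPM, D2 = 19 cm
Using D1*w1 = D2*w2
w2 = D1*w1 / D2
w2 = 9*114 / 19
w2 = 1026 / 19
w2 = 54 RPM

54 RPM


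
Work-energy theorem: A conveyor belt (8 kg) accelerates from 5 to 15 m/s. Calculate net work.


Given: m = 8 kg, v0 = 5 m/s, v = 15 m/s
Using W = (1/2)*m*(v^2 - v0^2)
v^2 = 15^2 = 225
v0^2 = 5^2 = 25
v^2 - v0^2 = 225 - 25 = 200
W = (1/2)*8*200 = 800 J

800 J


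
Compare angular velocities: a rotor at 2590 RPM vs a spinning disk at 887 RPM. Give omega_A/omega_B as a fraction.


Given: RPM_A = 2590, RPM_B = 887
omega = 2*pi*RPM/60, so omega_A/omega_B = RPM_A / RPM_B
omega_A/omega_B = 2590 / 887
omega_A/omega_B = 2590/887

2590/887


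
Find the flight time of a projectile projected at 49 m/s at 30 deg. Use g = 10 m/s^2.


Given: v0 = 49 m/s, theta = 30 deg, g = 10 m/s^2
sin(30) = 1/2
Using T = 2*v0*sin(theta) / g
T = 2*49*1/2 / 10
T = 49 / 10
T = 49/10 s

49/10 s


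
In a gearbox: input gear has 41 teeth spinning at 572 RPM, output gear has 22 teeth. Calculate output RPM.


Given: N1 = 41 teeth, w1 = 572 RPM, N2 = 22 teeth
Using N1*w1 = N2*w2
w2 = N1*w1 / N2
w2 = 41*572 / 22
w2 = 23452 / 22
w2 = 1066 RPM

1066 RPM


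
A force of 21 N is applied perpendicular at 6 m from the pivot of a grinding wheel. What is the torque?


Given: F = 21 N, r = 6 m, angle = 90 deg (perpendicular)
Using tau = F * r * sin(90)
sin(90) = 1
tau = 21 * 6 * 1
tau = 126 Nm

126 Nm


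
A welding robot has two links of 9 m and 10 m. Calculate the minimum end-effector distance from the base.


Given: L1 = 9 m, L2 = 10 m
For a 2-link planar arm, min reach = |L1 - L2| (second link folded back)
Min reach = |9 - 10|
Min reach = 1 m

1 m


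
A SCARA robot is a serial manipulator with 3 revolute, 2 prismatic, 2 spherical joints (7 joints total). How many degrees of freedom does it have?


Given: serial robot with 3 revolute, 2 prismatic, 2 spherical joints
DOF contribution per joint type: revolute=1, prismatic=1, spherical=3, fixed=0
DOF = 3*1 + 2*1 + 2*3
DOF = 11

11


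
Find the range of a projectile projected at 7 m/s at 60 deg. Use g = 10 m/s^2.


Given: v0 = 7 m/s, theta = 60 deg, g = 10 m/s^2
sin(2*60) = sin(120) = sqrt(3)/2
Using R = v0^2 * sin(2*theta) / g
R = 7^2 * (sqrt(3)/2) / 10
R = 49 * sqrt(3) / 20
R = 49/20*sqrt(3) m

49/20*sqrt(3) m


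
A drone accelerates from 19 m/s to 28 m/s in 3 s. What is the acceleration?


Given: initial velocity v0 = 19 m/s, final velocity v = 28 m/s, time t = 3 s
Using a = (v - v0) / t
a = (28 - 19) / 3
a = 9 / 3
a = 3 m/s^2

3 m/s^2


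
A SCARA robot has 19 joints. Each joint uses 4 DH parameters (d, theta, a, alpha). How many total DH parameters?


Given: 19 joints, 4 DH parameters per joint (d, theta, a, alpha)
Total DH parameters = number_of_joints * 4
Total = 19 * 4
Total = 76

76


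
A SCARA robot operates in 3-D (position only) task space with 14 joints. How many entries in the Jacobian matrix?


Given: task space dimension = 3, joints = 14
Jacobian is a 3 x 14 matrix
Total entries = rows * columns
Total = 3 * 14
Total = 42

42


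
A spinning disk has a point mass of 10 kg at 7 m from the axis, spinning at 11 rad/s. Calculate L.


Given: m = 10 kg, r = 7 m, omega = 11 rad/s
For a point mass: I = m*r^2
I = 10*7^2 = 10*49 = 490
L = I*omega = 490*11
L = 5390 kg*m^2/s

5390 kg*m^2/s


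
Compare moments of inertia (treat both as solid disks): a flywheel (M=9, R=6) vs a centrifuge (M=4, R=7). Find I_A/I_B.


Given: M1=9 kg, R1=6 m, M2=4 kg, R2=7 m
For a disk: I = (1/2)*M*R^2, so I_A/I_B = (M1*R1^2)/(M2*R2^2)
M1*R1^2 = 9*36 = 324
M2*R2^2 = 4*49 = 196
I_A/I_B = 324/196 = 81/49

81/49


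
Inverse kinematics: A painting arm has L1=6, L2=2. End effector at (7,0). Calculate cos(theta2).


Given: L1 = 6, L2 = 2, target (x, y) = (7, 0)
Using cos(theta2) = (x^2 + y^2 - L1^2 - L2^2) / (2*L1*L2)
x^2 + y^2 = 7^2 + 0 = 49
L1^2 + L2^2 = 36 + 4 = 40
Numerator = 49 - 40 = 9
Denominator = 2*6*2 = 24
cos(theta2) = 9/24 = 3/8

3/8


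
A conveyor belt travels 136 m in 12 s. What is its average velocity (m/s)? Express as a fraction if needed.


Given: distance d = 136 m, time t = 12 s
Using v = d / t
v = 136 / 12
v = 34/3 m/s

34/3 m/s


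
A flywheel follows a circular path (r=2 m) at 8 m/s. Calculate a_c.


Given: v = 8 m/s, r = 2 m
Using a_c = v^2 / r
a_c = 8^2 / 2
a_c = 64 / 2
a_c = 32 m/s^2

32 m/s^2


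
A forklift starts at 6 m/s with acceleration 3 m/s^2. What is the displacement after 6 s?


Given: v0 = 6 m/s, a = 3 m/s^2, t = 6 s
Using s = v0*t + (1/2)*a*t^2
s = 6*6 + (1/2)*3*6^2
s = 36 + (1/2)*108
s = 36 + 54
s = 90

90 m


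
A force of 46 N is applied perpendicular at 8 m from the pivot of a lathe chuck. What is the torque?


Given: F = 46 N, r = 8 m, angle = 90 deg (perpendicular)
Using tau = F * r * sin(90)
sin(90) = 1
tau = 46 * 8 * 1
tau = 368 Nm

368 Nm


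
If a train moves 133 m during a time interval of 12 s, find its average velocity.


Given: distance d = 133 m, time t = 12 s
Using v = d / t
v = 133 / 12
v = 133/12 m/s

133/12 m/s


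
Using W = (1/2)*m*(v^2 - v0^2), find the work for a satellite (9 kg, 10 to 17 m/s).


Given: m = 9 kg, v0 = 10 m/s, v = 17 m/s
Using W = (1/2)*m*(v^2 - v0^2)
v^2 = 17^2 = 289
v0^2 = 10^2 = 100
v^2 - v0^2 = 289 - 100 = 189
W = (1/2)*9*189 = 1701/2 J

1701/2 J


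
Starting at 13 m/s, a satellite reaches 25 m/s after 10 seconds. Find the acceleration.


Given: initial velocity v0 = 13 m/s, final velocity v = 25 m/s, time t = 10 s
Using a = (v - v0) / t
a = (25 - 13) / 10
a = 12 / 10
a = 6/5 m/s^2

6/5 m/s^2


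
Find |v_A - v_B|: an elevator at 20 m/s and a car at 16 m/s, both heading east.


Given: v_A = 20 m/s east, v_B = 16 m/s east
Both move in the same direction; relative speed = |v_A - v_B|
|20 - 16| = |4|
= 4 m/s

4 m/s


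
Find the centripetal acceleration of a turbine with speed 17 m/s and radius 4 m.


Given: v = 17 m/s, r = 4 m
Using a_c = v^2 / r
a_c = 17^2 / 4
a_c = 289 / 4
a_c = 289/4 m/s^2

289/4 m/s^2


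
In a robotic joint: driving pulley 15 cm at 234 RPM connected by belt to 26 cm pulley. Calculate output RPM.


Given: D1 = 15 cm, w1 = 234 RPM, D2 = 26 cm
Using D1*w1 = D2*w2
w2 = D1*w1 / D2
w2 = 15*234 / 26
w2 = 3510 / 26
w2 = 135 RPM

135 RPM


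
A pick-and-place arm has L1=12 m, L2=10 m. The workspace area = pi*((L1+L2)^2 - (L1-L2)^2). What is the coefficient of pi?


Given: L1 = 12, L2 = 10
(L1+L2)^2 = (22)^2 = 484
(L1-L2)^2 = (2)^2 = 4
Difference = 484 - 4 = 480
This equals 4*L1*L2 = 4*12*10 = 480
Workspace area = 480*pi

480


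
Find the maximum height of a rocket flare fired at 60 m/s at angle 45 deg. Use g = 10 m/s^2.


Given: v0 = 60 m/s, theta = 45 deg, g = 10 m/s^2
sin^2(45) = 1/2
Using H = v0^2 * sin^2(theta) / (2*g)
H = 60^2 * 1/2 / (2*10)
H = 3600 * 1/2 / 20
H = 1800 / 20
H = 90 m

90 m


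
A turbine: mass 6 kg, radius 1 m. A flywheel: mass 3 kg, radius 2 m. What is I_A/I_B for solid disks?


Given: M1=6 kg, R1=1 m, M2=3 kg, R2=2 m
For a disk: I = (1/2)*M*R^2, so I_A/I_B = (M1*R1^2)/(M2*R2^2)
M1*R1^2 = 6*1 = 6
M2*R2^2 = 3*4 = 12
I_A/I_B = 6/12 = 1/2

1/2


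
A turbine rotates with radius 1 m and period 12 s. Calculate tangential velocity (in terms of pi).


Given: radius r = 1 m, period T = 12 s
Using v = 2*pi*r / T
v = 2*pi*1 / 12
v = 2*pi / 12
v = 1/6*pi m/s

1/6*pi m/s


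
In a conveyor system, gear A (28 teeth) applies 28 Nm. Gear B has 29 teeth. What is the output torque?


Given: N1 = 28, N2 = 29, T1 = 28 Nm
Using T2/T1 = N2/N1
T2 = T1 * N2 / N1
T2 = 28 * 29 / 28
T2 = 812 / 28
T2 = 29 Nm

29 Nm


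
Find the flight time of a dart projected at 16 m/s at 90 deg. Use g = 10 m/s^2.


Given: v0 = 16 m/s, theta = 90 deg, g = 10 m/s^2
sin(90) = 1
Using T = 2*v0*sin(theta) / g
T = 2*16*1 / 10
T = 32 / 10
T = 16/5 s

16/5 s


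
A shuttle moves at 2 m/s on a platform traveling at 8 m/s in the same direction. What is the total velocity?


Given: object velocity = 2 m/s, platform velocity = 8 m/s (same direction)
Using classical velocity addition: v_total = v_object + v_platform
v_total = 2 + 8
v_total = 10 m/s

10 m/s


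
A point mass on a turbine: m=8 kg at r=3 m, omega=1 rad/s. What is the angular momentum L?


Given: m = 8 kg, r = 3 m, omega = 1 rad/s
For a point mass: I = m*r^2
I = 8*3^2 = 8*9 = 72
L = I*omega = 72*1
L = 72 kg*m^2/s

72 kg*m^2/s


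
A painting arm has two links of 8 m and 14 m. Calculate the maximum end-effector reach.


Given: L1 = 8 m, L2 = 14 m
For a 2-link planar arm, max reach = L1 + L2 (fully extended)
Max reach = 8 + 14
Max reach = 22 m

22 m


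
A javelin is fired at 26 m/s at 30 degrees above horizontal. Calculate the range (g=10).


Given: v0 = 26 m/s, theta = 30 deg, g = 10 m/s^2
sin(2*30) = sin(60) = sqrt(3)/2
Using R = v0^2 * sin(2*theta) / g
R = 26^2 * (sqrt(3)/2) / 10
R = 676 * sqrt(3) / 20
R = 169/5*sqrt(3) m

169/5*sqrt(3) m


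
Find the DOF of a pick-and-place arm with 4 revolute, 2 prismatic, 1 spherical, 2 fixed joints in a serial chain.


Given: serial robot with 4 revolute, 2 prismatic, 1 spherical, 2 fixed joints
DOF contribution per joint type: revolute=1, prismatic=1, spherical=3, fixed=0
DOF = 4*1 + 2*1 + 1*3 + 2*0
DOF = 9

9


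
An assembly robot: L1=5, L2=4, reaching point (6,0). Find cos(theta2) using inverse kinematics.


Given: L1 = 5, L2 = 4, target (x, y) = (6, 0)
Using cos(theta2) = (x^2 + y^2 - L1^2 - L2^2) / (2*L1*L2)
x^2 + y^2 = 6^2 + 0 = 36
L1^2 + L2^2 = 25 + 16 = 41
Numerator = 36 - 41 = -5
Denominator = 2*5*4 = 40
cos(theta2) = -5/40 = -1/8

-1/8


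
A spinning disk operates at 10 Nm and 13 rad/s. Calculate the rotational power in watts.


Given: tau = 10 Nm, omega = 13 rad/s
Using P = tau * omega
P = 10 * 13
P = 130 W

130 W


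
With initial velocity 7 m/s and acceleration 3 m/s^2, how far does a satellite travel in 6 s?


Given: v0 = 7 m/s, a = 3 m/s^2, t = 6 s
Using s = v0*t + (1/2)*a*t^2
s = 7*6 + (1/2)*3*6^2
s = 42 + (1/2)*108
s = 42 + 54
s = 96

96 m


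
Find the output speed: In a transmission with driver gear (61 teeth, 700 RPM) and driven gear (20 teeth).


Given: N1 = 61 teeth, w1 = 700 RPM, N2 = 20 teeth
Using N1*w1 = N2*w2
w2 = N1*w1 / N2
w2 = 61*700 / 20
w2 = 42700 / 20
w2 = 2135 RPM

2135 RPM


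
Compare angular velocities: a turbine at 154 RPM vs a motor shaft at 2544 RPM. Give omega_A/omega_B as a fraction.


Given: RPM_A = 154, RPM_B = 2544
omega = 2*pi*RPM/60, so omega_A/omega_B = RPM_A / RPM_B
omega_A/omega_B = 154 / 2544
omega_A/omega_B = 77/1272

77/1272


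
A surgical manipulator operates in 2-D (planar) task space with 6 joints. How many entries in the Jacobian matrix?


Given: task space dimension = 2, joints = 6
Jacobian is a 2 x 6 matrix
Total entries = rows * columns
Total = 2 * 6
Total = 12

12


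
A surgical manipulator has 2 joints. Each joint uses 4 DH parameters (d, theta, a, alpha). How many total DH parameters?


Given: 2 joints, 4 DH parameters per joint (d, theta, a, alpha)
Total DH parameters = number_of_joints * 4
Total = 2 * 4
Total = 8

8


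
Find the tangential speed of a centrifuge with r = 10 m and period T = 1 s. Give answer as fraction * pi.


Given: radius r = 10 m, period T = 1 s
Using v = 2*pi*r / T
v = 2*pi*10 / 1
v = 20*pi / 1
v = 20*pi m/s

20*pi m/s


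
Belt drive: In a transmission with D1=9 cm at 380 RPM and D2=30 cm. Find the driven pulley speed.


Given: D1 = 9 cm, w1 = 380 RPM, D2 = 30 cm
Using D1*w1 = D2*w2
w2 = D1*w1 / D2
w2 = 9*380 / 30
w2 = 3420 / 30
w2 = 114 RPM

114 RPM


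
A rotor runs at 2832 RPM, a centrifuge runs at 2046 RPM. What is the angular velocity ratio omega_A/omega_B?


Given: RPM_A = 2832, RPM_B = 2046
omega = 2*pi*RPM/60, so omega_A/omega_B = RPM_A / RPM_B
omega_A/omega_B = 2832 / 2046
omega_A/omega_B = 472/341

472/341


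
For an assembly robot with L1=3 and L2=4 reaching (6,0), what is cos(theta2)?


Given: L1 = 3, L2 = 4, target (x, y) = (6, 0)
Using cos(theta2) = (x^2 + y^2 - L1^2 - L2^2) / (2*L1*L2)
x^2 + y^2 = 6^2 + 0 = 36
L1^2 + L2^2 = 9 + 16 = 25
Numerator = 36 - 25 = 11
Denominator = 2*3*4 = 24
cos(theta2) = 11/24 = 11/24

11/24


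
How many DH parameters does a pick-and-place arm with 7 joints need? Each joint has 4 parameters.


Given: 7 joints, 4 DH parameters per joint (d, theta, a, alpha)
Total DH parameters = number_of_joints * 4
Total = 7 * 4
Total = 28

28


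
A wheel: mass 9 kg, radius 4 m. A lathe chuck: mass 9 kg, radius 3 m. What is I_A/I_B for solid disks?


Given: M1=9 kg, R1=4 m, M2=9 kg, R2=3 m
For a disk: I = (1/2)*M*R^2, so I_A/I_B = (M1*R1^2)/(M2*R2^2)
M1*R1^2 = 9*16 = 144
M2*R2^2 = 9*9 = 81
I_A/I_B = 144/81 = 16/9

16/9


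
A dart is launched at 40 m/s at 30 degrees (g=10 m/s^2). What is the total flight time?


Given: v0 = 40 m/s, theta = 30 deg, g = 10 m/s^2
sin(30) = 1/2
Using T = 2*v0*sin(theta) / g
T = 2*40*1/2 / 10
T = 40 / 10
T = 4 s

4 s


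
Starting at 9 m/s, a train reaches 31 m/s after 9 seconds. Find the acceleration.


Given: initial velocity v0 = 9 m/s, final velocity v = 31 m/s, time t = 9 s
Using a = (v - v0) / t
a = (31 - 9) / 9
a = 22 / 9
a = 22/9 m/s^2

22/9 m/s^2


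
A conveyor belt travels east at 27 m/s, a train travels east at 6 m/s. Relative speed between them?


Given: v_A = 27 m/s east, v_B = 6 m/s east
Both move in the same direction; relative speed = |v_A - v_B|
|27 - 6| = |21|
= 21 m/s

21 m/s


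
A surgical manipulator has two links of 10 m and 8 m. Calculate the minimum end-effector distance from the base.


Given: L1 = 10 m, L2 = 8 m
For a 2-link planar arm, min reach = |L1 - L2| (second link folded back)
Min reach = |10 - 8|
Min reach = 2 m

2 m


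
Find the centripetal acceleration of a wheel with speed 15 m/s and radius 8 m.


Given: v = 15 m/s, r = 8 m
Using a_c = v^2 / r
a_c = 15^2 / 8
a_c = 225 / 8
a_c = 225/8 m/s^2

225/8 m/s^2


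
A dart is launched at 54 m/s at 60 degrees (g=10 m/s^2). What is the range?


Given: v0 = 54 m/s, theta = 60 deg, g = 10 m/s^2
sin(2*60) = sin(120) = sqrt(3)/2
Using R = v0^2 * sin(2*theta) / g
R = 54^2 * (sqrt(3)/2) / 10
R = 2916 * sqrt(3) / 20
R = 729/5*sqrt(3) m

729/5*sqrt(3) m


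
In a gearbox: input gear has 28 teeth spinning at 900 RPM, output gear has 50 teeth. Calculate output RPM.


Given: N1 = 28 teeth, w1 = 900 RPM, N2 = 50 teeth
Using N1*w1 = N2*w2
w2 = N1*w1 / N2
w2 = 28*900 / 50
w2 = 25200 / 50
w2 = 504 RPM

504 RPM


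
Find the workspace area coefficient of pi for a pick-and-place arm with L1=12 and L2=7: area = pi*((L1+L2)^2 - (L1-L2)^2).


Given: L1 = 12, L2 = 7
(L1+L2)^2 = (19)^2 = 361
(L1-L2)^2 = (5)^2 = 25
Difference = 361 - 25 = 336
This equals 4*L1*L2 = 4*12*7 = 336
Workspace area = 336*pi

336


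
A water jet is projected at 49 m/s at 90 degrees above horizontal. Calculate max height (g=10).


Given: v0 = 49 m/s, theta = 90 deg, g = 10 m/s^2
sin^2(90) = 1
Using H = v0^2 * sin^2(theta) / (2*g)
H = 49^2 * 1 / (2*10)
H = 2401 * 1 / 20
H = 2401 / 20
H = 2401/20 m

2401/20 m


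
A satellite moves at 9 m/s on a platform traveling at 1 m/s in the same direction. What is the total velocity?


Given: object velocity = 9 m/s, platform velocity = 1 m/s (same direction)
Using classical velocity addition: v_total = v_object + v_platform
v_total = 9 + 1
v_total = 10 m/s

10 m/s


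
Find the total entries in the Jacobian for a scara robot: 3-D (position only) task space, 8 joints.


Given: task space dimension = 3, joints = 8
Jacobian is a 3 x 8 matrix
Total entries = rows * columns
Total = 3 * 8
Total = 24

24


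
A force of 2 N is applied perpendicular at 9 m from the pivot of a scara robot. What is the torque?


Given: F = 2 N, r = 9 m, angle = 90 deg (perpendicular)
Using tau = F * r * sin(90)
sin(90) = 1
tau = 2 * 9 * 1
tau = 18 Nm

18 Nm


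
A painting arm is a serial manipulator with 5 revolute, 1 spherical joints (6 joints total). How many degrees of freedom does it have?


Given: serial robot with 5 revolute, 1 spherical joints
DOF contribution per joint type: revolute=1, prismatic=1, spherical=3, fixed=0
DOF = 5*1 + 1*3
DOF = 8

8


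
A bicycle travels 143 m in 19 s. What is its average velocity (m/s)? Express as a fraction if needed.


Given: distance d = 143 m, time t = 19 s
Using v = d / t
v = 143 / 19
v = 143/19 m/s

143/19 m/s


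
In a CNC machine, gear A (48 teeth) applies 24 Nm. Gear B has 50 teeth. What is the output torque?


Given: N1 = 48, N2 = 50, T1 = 24 Nm
Using T2/T1 = N2/N1
T2 = T1 * N2 / N1
T2 = 24 * 50 / 48
T2 = 1200 / 48
T2 = 25 Nm

25 Nm


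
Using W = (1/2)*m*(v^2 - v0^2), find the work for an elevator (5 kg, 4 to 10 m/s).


Given: m = 5 kg, v0 = 4 m/s, v = 10 m/s
Using W = (1/2)*m*(v^2 - v0^2)
v^2 = 10^2 = 100
v0^2 = 4^2 = 16
v^2 - v0^2 = 100 - 16 = 84
W = (1/2)*5*84 = 210 J

210 J


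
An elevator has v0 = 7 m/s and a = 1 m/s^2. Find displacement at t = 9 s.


Given: v0 = 7 m/s, a = 1 m/s^2, t = 9 s
Using s = v0*t + (1/2)*a*t^2
s = 7*9 + (1/2)*1*9^2
s = 63 + (1/2)*81
s = 63 + 81/2
s = 207/2

207/2 m


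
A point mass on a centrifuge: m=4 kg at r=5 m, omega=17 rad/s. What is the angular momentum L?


Given: m = 4 kg, r = 5 m, omega = 17 rad/s
For a point mass: I = m*r^2
I = 4*5^2 = 4*25 = 100
L = I*omega = 100*17
L = 1700 kg*m^2/s

1700 kg*m^2/s


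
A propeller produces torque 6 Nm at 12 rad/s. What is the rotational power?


Given: tau = 6 Nm, omega = 12 rad/s
Using P = tau * omega
P = 6 * 12
P = 72 W

72 W


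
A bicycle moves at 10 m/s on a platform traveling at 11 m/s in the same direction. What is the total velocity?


Given: object velocity = 10 m/s, platform velocity = 11 m/s (same direction)
Using classical velocity addition: v_total = v_object + v_platform
v_total = 10 + 11
v_total = 21 m/s

21 m/s


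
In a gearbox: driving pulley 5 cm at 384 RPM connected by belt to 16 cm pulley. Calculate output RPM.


Given: D1 = 5 cm, w1 = 384 RPM, D2 = 16 cm
Using D1*w1 = D2*w2
w2 = D1*w1 / D2
w2 = 5*384 / 16
w2 = 1920 / 16
w2 = 120 RPM

120 RPM


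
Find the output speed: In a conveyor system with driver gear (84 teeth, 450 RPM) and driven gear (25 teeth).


Given: N1 = 84 teeth, w1 = 450 RPM, N2 = 25 teeth
Using N1*w1 = N2*w2
w2 = N1*w1 / N2
w2 = 84*450 / 25
w2 = 37800 / 25
w2 = 1512 RPM

1512 RPM


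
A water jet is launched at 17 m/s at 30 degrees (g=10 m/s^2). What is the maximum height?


Given: v0 = 17 m/s, theta = 30 deg, g = 10 m/s^2
sin^2(30) = 1/4
Using H = v0^2 * sin^2(theta) / (2*g)
H = 17^2 * 1/4 / (2*10)
H = 289 * 1/4 / 20
H = 289/4 / 20
H = 289/80 m

289/80 m
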